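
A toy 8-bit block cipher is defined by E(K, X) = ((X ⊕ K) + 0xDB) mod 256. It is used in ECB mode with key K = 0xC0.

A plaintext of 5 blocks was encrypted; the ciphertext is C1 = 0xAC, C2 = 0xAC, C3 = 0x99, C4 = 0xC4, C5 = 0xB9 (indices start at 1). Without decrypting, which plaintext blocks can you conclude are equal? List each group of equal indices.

ECB encrypts each block independently with the same key, so equal ciphertext blocks imply equal plaintext blocks.
C1 = C2 = 0xAC, so P1 = P2.

P1 = P2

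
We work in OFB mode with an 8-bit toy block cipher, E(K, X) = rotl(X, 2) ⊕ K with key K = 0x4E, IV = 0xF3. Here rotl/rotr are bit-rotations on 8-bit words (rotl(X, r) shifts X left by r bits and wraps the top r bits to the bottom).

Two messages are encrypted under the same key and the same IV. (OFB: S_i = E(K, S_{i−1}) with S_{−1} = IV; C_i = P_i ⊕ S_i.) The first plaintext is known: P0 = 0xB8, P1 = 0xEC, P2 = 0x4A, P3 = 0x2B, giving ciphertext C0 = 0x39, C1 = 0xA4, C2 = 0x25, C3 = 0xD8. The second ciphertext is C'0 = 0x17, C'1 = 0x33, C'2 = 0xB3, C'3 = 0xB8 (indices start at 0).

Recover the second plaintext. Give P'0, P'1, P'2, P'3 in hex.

In OFB with a reused IV, both messages share the same keystream S_i, so C_i ⊕ C'_i = P_i ⊕ P'_i and thus P'_i = P_i ⊕ C_i ⊕ C'_i.
P'0: 0xB8 ⊕ 0x39 ⊕ 0x17 = 0x96.
P'1: 0xEC ⊕ 0xA4 ⊕ 0x33 = 0x7B.
P'2: 0x4A ⊕ 0x25 ⊕ 0xB3 = 0xDC.
P'3: 0x2B ⊕ 0xD8 ⊕ 0xB8 = 0x4B.

P'0 = 0x96, P'1 = 0x7B, P'2 = 0xDC, P'3 = 0x4B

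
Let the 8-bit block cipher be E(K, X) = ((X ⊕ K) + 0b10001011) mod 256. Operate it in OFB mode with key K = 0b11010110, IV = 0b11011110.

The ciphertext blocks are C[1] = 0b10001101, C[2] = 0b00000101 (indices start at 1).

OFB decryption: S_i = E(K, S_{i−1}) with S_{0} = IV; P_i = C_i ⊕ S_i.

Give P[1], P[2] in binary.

P[1] = 0b00011110, P[2] = 0b11010101

P[1]: S = E(K, 0b11011110) = 0b10010011; 0b10001101 ⊕ 0b10010011 = 0b00011110.
P[2]: S = E(K, 0b10010011) = 0b11010000; 0b00000101 ⊕ 0b11010000 = 0b11010101.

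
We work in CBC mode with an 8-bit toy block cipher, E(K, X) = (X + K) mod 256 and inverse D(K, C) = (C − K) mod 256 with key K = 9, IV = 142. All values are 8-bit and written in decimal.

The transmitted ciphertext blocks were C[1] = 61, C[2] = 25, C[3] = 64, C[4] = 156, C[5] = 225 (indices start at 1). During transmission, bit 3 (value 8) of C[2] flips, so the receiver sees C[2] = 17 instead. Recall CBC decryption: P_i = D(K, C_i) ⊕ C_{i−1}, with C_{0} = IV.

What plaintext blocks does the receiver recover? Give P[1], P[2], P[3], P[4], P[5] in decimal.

P[1] = 186, P[2] = 53, P[3] = 38, P[4] = 211, P[5] = 68

Only C[2] changed, to 17. In CBC, a change in C_i garbles P_i and flips the same bit in P_{i+1}. Decrypting the received ciphertext:
P[1]: D(K, 61) = 52; 52 ⊕ 142 = 186.
P[2]: D(K, 17) = 8; 8 ⊕ 61 = 53.
P[3]: D(K, 64) = 55; 55 ⊕ 17 = 38.
P[4]: D(K, 156) = 147; 147 ⊕ 64 = 211.
P[5]: D(K, 225) = 216; 216 ⊕ 156 = 68.
Blocks that differ from the original plaintext: P[2], P[3].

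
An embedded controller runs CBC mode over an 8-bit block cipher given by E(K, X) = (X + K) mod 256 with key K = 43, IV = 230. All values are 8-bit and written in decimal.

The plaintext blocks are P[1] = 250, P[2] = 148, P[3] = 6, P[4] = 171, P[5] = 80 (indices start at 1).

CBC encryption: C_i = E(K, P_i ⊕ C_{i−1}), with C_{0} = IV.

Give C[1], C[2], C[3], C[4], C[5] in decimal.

C[1]: P[1] ⊕ 230 = 28; E(K, 28) = 71.
C[2]: P[2] ⊕ 71 = 211; E(K, 211) = 254.
C[3]: P[3] ⊕ 254 = 248; E(K, 248) = 35.
C[4]: P[4] ⊕ 35 = 136; E(K, 136) = 179.
C[5]: P[5] ⊕ 179 = 227; E(K, 227) = 14.

C[1] = 71, C[2] = 254, C[3] = 35, C[4] = 179, C[5] = 14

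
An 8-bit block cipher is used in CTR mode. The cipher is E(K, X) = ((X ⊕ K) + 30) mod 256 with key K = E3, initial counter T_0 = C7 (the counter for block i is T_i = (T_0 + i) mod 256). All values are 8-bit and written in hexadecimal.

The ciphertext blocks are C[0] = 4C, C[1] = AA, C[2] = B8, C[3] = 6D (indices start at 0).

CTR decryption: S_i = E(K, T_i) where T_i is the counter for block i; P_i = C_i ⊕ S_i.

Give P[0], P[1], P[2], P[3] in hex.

P[0] = 18, P[1] = F1, P[2] = E2, P[3] = 34

P[0]: T = C7, S = E(K, T) = 54; 4C ⊕ 54 = 18.
P[1]: T = C8, S = E(K, T) = 5B; AA ⊕ 5B = F1.
P[2]: T = C9, S = E(K, T) = 5A; B8 ⊕ 5A = E2.
P[3]: T = CA, S = E(K, T) = 59; 6D ⊕ 59 = 34.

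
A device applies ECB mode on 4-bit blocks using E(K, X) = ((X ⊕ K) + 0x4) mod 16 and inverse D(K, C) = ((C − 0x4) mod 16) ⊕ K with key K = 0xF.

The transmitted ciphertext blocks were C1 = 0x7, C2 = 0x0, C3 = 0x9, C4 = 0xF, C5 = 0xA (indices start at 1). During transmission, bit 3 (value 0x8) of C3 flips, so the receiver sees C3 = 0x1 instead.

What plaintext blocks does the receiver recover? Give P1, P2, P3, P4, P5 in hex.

P1 = 0xC, P2 = 0x3, P3 = 0x2, P4 = 0x4, P5 = 0x9

ECB decryption: P_i = D(K, C_i).
Only C3 changed, to 0x1. In ECB, a change in C_i affects only P_i. Decrypting the received ciphertext:
P1: D(K, 0x7) = 0xC.
P2: D(K, 0x0) = 0x3.
P3: D(K, 0x1) = 0x2.
P4: D(K, 0xF) = 0x4.
P5: D(K, 0xA) = 0x9.
Blocks that differ from the original plaintext: P3.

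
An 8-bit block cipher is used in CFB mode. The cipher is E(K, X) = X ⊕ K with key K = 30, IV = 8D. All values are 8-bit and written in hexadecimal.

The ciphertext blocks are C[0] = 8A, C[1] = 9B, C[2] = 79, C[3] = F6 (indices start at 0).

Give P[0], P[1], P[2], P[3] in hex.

P[0] = 37, P[1] = 21, P[2] = D2, P[3] = BF

CFB decryption: P_i = C_i ⊕ E(K, C_{i−1}), with C_{−1} = IV.
P[0]: E(K, 8D) = BD; 8A ⊕ BD = 37.
P[1]: E(K, 8A) = BA; 9B ⊕ BA = 21.
P[2]: E(K, 9B) = AB; 79 ⊕ AB = D2.
P[3]: E(K, 79) = 49; F6 ⊕ 49 = BF.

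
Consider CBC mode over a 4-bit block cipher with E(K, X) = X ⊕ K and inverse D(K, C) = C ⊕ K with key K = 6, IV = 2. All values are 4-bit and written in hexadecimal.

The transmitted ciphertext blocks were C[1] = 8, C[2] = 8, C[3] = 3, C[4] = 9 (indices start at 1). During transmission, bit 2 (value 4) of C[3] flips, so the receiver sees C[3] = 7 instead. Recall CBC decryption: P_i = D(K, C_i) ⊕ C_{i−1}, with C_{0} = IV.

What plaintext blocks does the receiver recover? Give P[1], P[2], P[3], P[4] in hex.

Only C[3] changed, to 7. In CBC, a change in C_i garbles P_i and flips the same bit in P_{i+1}. Decrypting the received ciphertext:
P[1]: D(K, 8) = E; E ⊕ 2 = C.
P[2]: D(K, 8) = E; E ⊕ 8 = 6.
P[3]: D(K, 7) = 1; 1 ⊕ 8 = 9.
P[4]: D(K, 9) = F; F ⊕ 7 = 8.
Blocks that differ from the original plaintext: P[3], P[4].

P[1] = C, P[2] = 6, P[3] = 9, P[4] = 8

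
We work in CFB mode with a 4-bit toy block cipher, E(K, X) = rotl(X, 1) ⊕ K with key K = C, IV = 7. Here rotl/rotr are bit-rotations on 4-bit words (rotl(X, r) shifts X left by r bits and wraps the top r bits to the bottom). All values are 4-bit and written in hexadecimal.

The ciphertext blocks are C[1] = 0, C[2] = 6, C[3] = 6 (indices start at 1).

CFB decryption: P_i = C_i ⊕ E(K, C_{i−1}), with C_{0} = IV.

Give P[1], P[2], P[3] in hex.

P[1]: E(K, 7) = 2; 0 ⊕ 2 = 2.
P[2]: E(K, 0) = C; 6 ⊕ C = A.
P[3]: E(K, 6) = 0; 6 ⊕ 0 = 6.

P[1] = 2, P[2] = A, P[3] = 6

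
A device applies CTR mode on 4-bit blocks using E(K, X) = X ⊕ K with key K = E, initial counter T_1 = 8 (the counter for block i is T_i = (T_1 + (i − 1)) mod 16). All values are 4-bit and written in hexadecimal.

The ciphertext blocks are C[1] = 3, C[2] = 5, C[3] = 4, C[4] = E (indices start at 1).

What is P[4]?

CTR decryption: S_i = E(K, T_i) where T_i is the counter for block i; P_i = C_i ⊕ S_i.
P[4]: T = B, S = E(K, T) = 5; E ⊕ 5 = B.

P[4] = B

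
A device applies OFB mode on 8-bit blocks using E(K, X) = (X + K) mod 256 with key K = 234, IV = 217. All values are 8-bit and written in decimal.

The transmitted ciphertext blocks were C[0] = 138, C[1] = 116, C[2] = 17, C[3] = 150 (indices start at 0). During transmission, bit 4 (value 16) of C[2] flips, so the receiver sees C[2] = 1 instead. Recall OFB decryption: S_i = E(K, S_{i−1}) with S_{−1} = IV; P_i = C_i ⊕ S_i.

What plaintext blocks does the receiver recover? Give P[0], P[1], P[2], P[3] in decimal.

P[0] = 73, P[1] = 217, P[2] = 150, P[3] = 23

Only C[2] changed, to 1. In OFB, a change in C_i flips the same bit in P_i only; the keystream is unaffected. Decrypting the received ciphertext:
P[0]: S = E(K, 217) = 195; 138 ⊕ 195 = 73.
P[1]: S = E(K, 195) = 173; 116 ⊕ 173 = 217.
P[2]: S = E(K, 173) = 151; 1 ⊕ 151 = 150.
P[3]: S = E(K, 151) = 129; 150 ⊕ 129 = 23.
Blocks that differ from the original plaintext: P[2].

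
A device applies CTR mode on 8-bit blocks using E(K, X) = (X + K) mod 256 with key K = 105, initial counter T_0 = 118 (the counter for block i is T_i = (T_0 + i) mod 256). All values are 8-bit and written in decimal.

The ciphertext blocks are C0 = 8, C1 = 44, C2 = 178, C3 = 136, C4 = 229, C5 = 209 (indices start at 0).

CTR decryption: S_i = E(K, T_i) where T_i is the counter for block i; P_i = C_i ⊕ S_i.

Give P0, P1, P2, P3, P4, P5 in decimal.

P0: T = 118, S = E(K, T) = 223; 8 ⊕ 223 = 215.
P1: T = 119, S = E(K, T) = 224; 44 ⊕ 224 = 204.
P2: T = 120, S = E(K, T) = 225; 178 ⊕ 225 = 83.
P3: T = 121, S = E(K, T) = 226; 136 ⊕ 226 = 106.
P4: T = 122, S = E(K, T) = 227; 229 ⊕ 227 = 6.
P5: T = 123, S = E(K, T) = 228; 209 ⊕ 228 = 53.

P0 = 215, P1 = 204, P2 = 83, P3 = 106, P4 = 6, P5 = 53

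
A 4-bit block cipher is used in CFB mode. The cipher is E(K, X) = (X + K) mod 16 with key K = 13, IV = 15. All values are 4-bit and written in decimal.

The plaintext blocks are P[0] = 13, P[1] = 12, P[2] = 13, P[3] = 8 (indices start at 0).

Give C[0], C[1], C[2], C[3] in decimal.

CFB encryption: C_i = P_i ⊕ E(K, C_{i−1}), with C_{−1} = IV.
C[0]: E(K, 15) = 12; 13 ⊕ 12 = 1.
C[1]: E(K, 1) = 14; 12 ⊕ 14 = 2.
C[2]: E(K, 2) = 15; 13 ⊕ 15 = 2.
C[3]: E(K, 2) = 15; 8 ⊕ 15 = 7.

C[0] = 1, C[1] = 2, C[2] = 2, C[3] = 7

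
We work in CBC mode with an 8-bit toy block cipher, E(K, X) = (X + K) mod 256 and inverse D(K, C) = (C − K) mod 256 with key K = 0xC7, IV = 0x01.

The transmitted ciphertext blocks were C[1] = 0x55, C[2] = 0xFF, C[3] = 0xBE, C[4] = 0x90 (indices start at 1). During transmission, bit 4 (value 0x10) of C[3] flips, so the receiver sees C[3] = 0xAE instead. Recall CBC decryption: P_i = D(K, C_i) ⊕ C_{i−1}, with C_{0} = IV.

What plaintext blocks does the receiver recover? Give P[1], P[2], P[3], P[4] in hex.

Only C[3] changed, to 0xAE. In CBC, a change in C_i garbles P_i and flips the same bit in P_{i+1}. Decrypting the received ciphertext:
P[1]: D(K, 0x55) = 0x8E; 0x8E ⊕ 0x01 = 0x8F.
P[2]: D(K, 0xFF) = 0x38; 0x38 ⊕ 0x55 = 0x6D.
P[3]: D(K, 0xAE) = 0xE7; 0xE7 ⊕ 0xFF = 0x18.
P[4]: D(K, 0x90) = 0xC9; 0xC9 ⊕ 0xAE = 0x67.
Blocks that differ from the original plaintext: P[3], P[4].

P[1] = 0x8F, P[2] = 0x6D, P[3] = 0x18, P[4] = 0x67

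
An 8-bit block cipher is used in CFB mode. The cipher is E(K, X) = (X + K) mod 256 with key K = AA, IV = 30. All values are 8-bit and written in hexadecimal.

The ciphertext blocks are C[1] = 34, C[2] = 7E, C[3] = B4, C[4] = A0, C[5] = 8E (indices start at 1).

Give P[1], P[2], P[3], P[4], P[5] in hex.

P[1] = EE, P[2] = A0, P[3] = 9C, P[4] = FE, P[5] = C4

CFB decryption: P_i = C_i ⊕ E(K, C_{i−1}), with C_{0} = IV.
P[1]: E(K, 30) = DA; 34 ⊕ DA = EE.
P[2]: E(K, 34) = DE; 7E ⊕ DE = A0.
P[3]: E(K, 7E) = 28; B4 ⊕ 28 = 9C.
P[4]: E(K, B4) = 5E; A0 ⊕ 5E = FE.
P[5]: E(K, A0) = 4A; 8E ⊕ 4A = C4.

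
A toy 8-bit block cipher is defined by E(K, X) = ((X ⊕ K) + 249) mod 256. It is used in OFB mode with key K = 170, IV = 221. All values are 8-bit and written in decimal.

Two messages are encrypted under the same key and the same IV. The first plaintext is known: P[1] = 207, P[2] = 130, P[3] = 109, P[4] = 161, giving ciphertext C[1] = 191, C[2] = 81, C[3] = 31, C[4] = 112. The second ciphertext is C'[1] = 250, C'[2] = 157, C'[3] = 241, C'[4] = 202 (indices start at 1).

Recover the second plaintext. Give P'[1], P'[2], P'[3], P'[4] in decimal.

In OFB with a reused IV, both messages share the same keystream S_i, so C_i ⊕ C'_i = P_i ⊕ P'_i and thus P'_i = P_i ⊕ C_i ⊕ C'_i.
P'[1]: 207 ⊕ 191 ⊕ 250 = 138.
P'[2]: 130 ⊕ 81 ⊕ 157 = 78.
P'[3]: 109 ⊕ 31 ⊕ 241 = 131.
P'[4]: 161 ⊕ 112 ⊕ 202 = 27.

P'[1] = 138, P'[2] = 78, P'[3] = 131, P'[4] = 27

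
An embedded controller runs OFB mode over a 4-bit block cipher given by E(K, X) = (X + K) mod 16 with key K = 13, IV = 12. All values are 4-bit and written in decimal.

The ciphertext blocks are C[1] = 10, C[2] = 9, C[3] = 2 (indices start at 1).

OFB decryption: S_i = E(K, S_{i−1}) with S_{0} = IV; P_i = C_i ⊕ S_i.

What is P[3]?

P[1]: S = E(K, 12) = 9; 10 ⊕ 9 = 3.
P[2]: S = E(K, 9) = 6; 9 ⊕ 6 = 15.
P[3]: S = E(K, 6) = 3; 2 ⊕ 3 = 1.

P[3] = 1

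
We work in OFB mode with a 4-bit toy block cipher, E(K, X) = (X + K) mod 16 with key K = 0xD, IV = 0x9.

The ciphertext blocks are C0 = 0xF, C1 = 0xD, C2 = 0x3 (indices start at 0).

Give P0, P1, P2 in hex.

OFB decryption: S_i = E(K, S_{i−1}) with S_{−1} = IV; P_i = C_i ⊕ S_i.
P0: S = E(K, 0x9) = 0x6; 0xF ⊕ 0x6 = 0x9.
P1: S = E(K, 0x6) = 0x3; 0xD ⊕ 0x3 = 0xE.
P2: S = E(K, 0x3) = 0x0; 0x3 ⊕ 0x0 = 0x3.

P0 = 0x9, P1 = 0xE, P2 = 0x3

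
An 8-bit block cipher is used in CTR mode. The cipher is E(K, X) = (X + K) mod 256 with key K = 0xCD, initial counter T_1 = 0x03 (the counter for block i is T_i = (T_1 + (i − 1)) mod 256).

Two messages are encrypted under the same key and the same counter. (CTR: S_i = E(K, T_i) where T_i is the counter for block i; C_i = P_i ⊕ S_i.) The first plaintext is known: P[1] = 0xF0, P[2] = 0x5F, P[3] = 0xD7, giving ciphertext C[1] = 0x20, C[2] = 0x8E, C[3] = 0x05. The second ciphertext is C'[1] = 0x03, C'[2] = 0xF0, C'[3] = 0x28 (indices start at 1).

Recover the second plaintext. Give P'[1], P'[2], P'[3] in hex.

P'[1] = 0xD3, P'[2] = 0x21, P'[3] = 0xFA

In CTR with a reused counter, both messages share the same keystream S_i, so C_i ⊕ C'_i = P_i ⊕ P'_i and thus P'_i = P_i ⊕ C_i ⊕ C'_i.
P'[1]: 0xF0 ⊕ 0x20 ⊕ 0x03 = 0xD3.
P'[2]: 0x5F ⊕ 0x8E ⊕ 0xF0 = 0x21.
P'[3]: 0xD7 ⊕ 0x05 ⊕ 0x28 = 0xFA.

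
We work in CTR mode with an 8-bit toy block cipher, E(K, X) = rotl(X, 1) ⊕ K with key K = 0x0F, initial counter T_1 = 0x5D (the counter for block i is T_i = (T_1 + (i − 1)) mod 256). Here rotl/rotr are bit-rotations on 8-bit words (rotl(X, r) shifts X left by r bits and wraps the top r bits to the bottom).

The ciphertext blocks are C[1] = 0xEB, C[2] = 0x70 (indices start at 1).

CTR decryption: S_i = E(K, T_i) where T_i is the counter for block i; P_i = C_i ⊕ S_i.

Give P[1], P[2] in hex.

P[1] = 0x5E, P[2] = 0xC3

P[1]: T = 0x5D, S = E(K, T) = 0xB5; 0xEB ⊕ 0xB5 = 0x5E.
P[2]: T = 0x5E, S = E(K, T) = 0xB3; 0x70 ⊕ 0xB3 = 0xC3.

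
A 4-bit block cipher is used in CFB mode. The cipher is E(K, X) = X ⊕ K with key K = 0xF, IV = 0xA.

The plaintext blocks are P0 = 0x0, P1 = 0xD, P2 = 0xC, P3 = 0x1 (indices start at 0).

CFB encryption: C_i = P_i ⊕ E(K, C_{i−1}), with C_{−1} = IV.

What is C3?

C0: E(K, 0xA) = 0x5; 0x0 ⊕ 0x5 = 0x5.
C1: E(K, 0x5) = 0xA; 0xD ⊕ 0xA = 0x7.
C2: E(K, 0x7) = 0x8; 0xC ⊕ 0x8 = 0x4.
C3: E(K, 0x4) = 0xB; 0x1 ⊕ 0xB = 0xA.

C3 = 0xA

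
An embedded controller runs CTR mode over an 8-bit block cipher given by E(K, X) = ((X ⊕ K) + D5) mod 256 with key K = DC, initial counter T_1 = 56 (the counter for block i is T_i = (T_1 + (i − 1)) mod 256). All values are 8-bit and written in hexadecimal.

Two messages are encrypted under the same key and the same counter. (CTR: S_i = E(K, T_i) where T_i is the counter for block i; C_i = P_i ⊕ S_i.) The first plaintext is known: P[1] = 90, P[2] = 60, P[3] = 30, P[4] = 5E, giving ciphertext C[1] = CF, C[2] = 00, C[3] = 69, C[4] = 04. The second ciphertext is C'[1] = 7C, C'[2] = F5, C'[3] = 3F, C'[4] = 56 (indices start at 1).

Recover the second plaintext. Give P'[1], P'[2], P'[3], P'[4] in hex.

In CTR with a reused counter, both messages share the same keystream S_i, so C_i ⊕ C'_i = P_i ⊕ P'_i and thus P'_i = P_i ⊕ C_i ⊕ C'_i.
P'[1]: 90 ⊕ CF ⊕ 7C = 23.
P'[2]: 60 ⊕ 00 ⊕ F5 = 95.
P'[3]: 30 ⊕ 69 ⊕ 3F = 66.
P'[4]: 5E ⊕ 04 ⊕ 56 = 0C.

P'[1] = 23, P'[2] = 95, P'[3] = 66, P'[4] = 0C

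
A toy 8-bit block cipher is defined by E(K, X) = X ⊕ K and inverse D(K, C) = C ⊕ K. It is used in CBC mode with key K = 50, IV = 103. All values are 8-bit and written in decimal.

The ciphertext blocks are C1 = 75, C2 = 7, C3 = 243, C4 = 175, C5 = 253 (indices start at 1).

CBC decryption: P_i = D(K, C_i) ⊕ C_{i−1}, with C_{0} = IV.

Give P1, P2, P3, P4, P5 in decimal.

P1 = 30, P2 = 126, P3 = 198, P4 = 110, P5 = 96

P1: D(K, 75) = 121; 121 ⊕ 103 = 30.
P2: D(K, 7) = 53; 53 ⊕ 75 = 126.
P3: D(K, 243) = 193; 193 ⊕ 7 = 198.
P4: D(K, 175) = 157; 157 ⊕ 243 = 110.
P5: D(K, 253) = 207; 207 ⊕ 175 = 96.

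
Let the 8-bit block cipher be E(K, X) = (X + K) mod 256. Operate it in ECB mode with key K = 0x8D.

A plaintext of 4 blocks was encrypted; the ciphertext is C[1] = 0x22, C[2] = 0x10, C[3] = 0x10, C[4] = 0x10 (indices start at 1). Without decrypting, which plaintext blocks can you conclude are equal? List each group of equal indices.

ECB encrypts each block independently with the same key, so equal ciphertext blocks imply equal plaintext blocks.
C[2] = C[3] = C[4] = 0x10, so P[2] = P[3] = P[4].

P[2] = P[3] = P[4]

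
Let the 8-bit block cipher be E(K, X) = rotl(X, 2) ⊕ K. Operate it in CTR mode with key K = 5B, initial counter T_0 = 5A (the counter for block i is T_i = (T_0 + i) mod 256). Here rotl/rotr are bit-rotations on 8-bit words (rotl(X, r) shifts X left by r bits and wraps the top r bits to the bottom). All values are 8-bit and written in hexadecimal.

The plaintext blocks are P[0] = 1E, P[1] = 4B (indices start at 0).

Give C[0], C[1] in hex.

C[0] = 2C, C[1] = 7D

CTR encryption: S_i = E(K, T_i) where T_i is the counter for block i; C_i = P_i ⊕ S_i.
C[0]: T = 5A, S = E(K, T) = 32; 1E ⊕ 32 = 2C.
C[1]: T = 5B, S = E(K, T) = 36; 4B ⊕ 36 = 7D.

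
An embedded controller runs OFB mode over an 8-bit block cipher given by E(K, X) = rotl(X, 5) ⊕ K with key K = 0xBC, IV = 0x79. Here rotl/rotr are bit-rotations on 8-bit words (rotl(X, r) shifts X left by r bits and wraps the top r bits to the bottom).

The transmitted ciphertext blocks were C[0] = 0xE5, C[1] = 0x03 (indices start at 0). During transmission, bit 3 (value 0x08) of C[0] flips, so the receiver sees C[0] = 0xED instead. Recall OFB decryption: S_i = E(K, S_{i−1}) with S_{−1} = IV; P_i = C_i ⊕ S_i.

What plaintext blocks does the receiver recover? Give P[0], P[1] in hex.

P[0] = 0x7E, P[1] = 0xCD

Only C[0] changed, to 0xED. In OFB, a change in C_i flips the same bit in P_i only; the keystream is unaffected. Decrypting the received ciphertext:
P[0]: S = E(K, 0x79) = 0x93; 0xED ⊕ 0x93 = 0x7E.
P[1]: S = E(K, 0x93) = 0xCE; 0x03 ⊕ 0xCE = 0xCD.
Blocks that differ from the original plaintext: P[0].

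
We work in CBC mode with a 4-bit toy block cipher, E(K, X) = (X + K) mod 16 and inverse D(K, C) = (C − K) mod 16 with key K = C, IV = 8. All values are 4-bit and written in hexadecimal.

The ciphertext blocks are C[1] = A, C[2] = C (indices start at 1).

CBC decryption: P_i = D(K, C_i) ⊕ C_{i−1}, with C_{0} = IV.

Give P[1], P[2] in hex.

P[1]: D(K, A) = E; E ⊕ 8 = 6.
P[2]: D(K, C) = 0; 0 ⊕ A = A.

P[1] = 6, P[2] = A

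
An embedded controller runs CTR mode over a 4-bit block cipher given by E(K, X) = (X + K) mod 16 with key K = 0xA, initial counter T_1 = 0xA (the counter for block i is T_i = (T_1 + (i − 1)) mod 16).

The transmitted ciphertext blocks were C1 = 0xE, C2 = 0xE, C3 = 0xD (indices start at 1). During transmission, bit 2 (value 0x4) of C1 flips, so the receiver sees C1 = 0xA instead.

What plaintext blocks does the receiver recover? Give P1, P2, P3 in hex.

P1 = 0xE, P2 = 0xB, P3 = 0xB

CTR decryption: S_i = E(K, T_i) where T_i is the counter for block i; P_i = C_i ⊕ S_i.
Only C1 changed, to 0xA. In CTR, a change in C_i flips the same bit in P_i only; the keystream is unaffected. Decrypting the received ciphertext:
P1: T = 0xA, S = E(K, T) = 0x4; 0xA ⊕ 0x4 = 0xE.
P2: T = 0xB, S = E(K, T) = 0x5; 0xE ⊕ 0x5 = 0xB.
P3: T = 0xC, S = E(K, T) = 0x6; 0xD ⊕ 0x6 = 0xB.
Blocks that differ from the original plaintext: P1.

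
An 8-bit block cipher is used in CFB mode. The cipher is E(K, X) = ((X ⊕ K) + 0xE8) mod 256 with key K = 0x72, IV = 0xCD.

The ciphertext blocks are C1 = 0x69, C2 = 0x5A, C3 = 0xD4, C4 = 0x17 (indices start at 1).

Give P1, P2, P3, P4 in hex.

P1 = 0xCE, P2 = 0x59, P3 = 0xC4, P4 = 0x99

CFB decryption: P_i = C_i ⊕ E(K, C_{i−1}), with C_{0} = IV.
P1: E(K, 0xCD) = 0xA7; 0x69 ⊕ 0xA7 = 0xCE.
P2: E(K, 0x69) = 0x03; 0x5A ⊕ 0x03 = 0x59.
P3: E(K, 0x5A) = 0x10; 0xD4 ⊕ 0x10 = 0xC4.
P4: E(K, 0xD4) = 0x8E; 0x17 ⊕ 0x8E = 0x99.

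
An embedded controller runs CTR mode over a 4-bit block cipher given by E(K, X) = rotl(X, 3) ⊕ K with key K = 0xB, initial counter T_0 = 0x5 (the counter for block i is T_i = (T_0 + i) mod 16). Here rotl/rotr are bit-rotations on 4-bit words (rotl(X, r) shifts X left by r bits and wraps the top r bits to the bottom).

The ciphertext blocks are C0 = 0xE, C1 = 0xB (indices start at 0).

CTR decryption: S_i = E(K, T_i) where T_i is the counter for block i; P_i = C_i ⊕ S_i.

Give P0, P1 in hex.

P0: T = 0x5, S = E(K, T) = 0x1; 0xE ⊕ 0x1 = 0xF.
P1: T = 0x6, S = E(K, T) = 0x8; 0xB ⊕ 0x8 = 0x3.

P0 = 0xF, P1 = 0x3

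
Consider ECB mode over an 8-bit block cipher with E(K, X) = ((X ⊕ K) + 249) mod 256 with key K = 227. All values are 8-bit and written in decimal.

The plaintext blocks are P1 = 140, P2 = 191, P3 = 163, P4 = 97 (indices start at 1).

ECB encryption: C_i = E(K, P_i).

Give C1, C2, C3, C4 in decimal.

C1 = 104, C2 = 85, C3 = 57, C4 = 123

C1: E(K, 140) = 104.
C2: E(K, 191) = 85.
C3: E(K, 163) = 57.
C4: E(K, 97) = 123.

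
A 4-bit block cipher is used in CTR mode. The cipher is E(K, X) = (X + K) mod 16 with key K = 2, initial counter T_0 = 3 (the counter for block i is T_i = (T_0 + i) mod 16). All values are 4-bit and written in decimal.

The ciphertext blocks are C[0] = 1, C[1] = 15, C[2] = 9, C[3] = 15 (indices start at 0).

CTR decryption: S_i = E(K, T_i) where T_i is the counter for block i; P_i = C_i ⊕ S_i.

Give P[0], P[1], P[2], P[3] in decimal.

P[0]: T = 3, S = E(K, T) = 5; 1 ⊕ 5 = 4.
P[1]: T = 4, S = E(K, T) = 6; 15 ⊕ 6 = 9.
P[2]: T = 5, S = E(K, T) = 7; 9 ⊕ 7 = 14.
P[3]: T = 6, S = E(K, T) = 8; 15 ⊕ 8 = 7.

P[0] = 4, P[1] = 9, P[2] = 14, P[3] = 7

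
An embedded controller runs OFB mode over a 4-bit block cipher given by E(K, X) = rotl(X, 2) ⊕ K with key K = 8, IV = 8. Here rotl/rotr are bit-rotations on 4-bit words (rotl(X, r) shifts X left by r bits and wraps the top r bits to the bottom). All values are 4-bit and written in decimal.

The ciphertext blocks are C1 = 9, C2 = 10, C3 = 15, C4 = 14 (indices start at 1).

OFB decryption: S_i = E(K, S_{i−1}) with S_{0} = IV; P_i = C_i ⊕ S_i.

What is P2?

P1: S = E(K, 8) = 10; 9 ⊕ 10 = 3.
P2: S = E(K, 10) = 2; 10 ⊕ 2 = 8.

P2 = 8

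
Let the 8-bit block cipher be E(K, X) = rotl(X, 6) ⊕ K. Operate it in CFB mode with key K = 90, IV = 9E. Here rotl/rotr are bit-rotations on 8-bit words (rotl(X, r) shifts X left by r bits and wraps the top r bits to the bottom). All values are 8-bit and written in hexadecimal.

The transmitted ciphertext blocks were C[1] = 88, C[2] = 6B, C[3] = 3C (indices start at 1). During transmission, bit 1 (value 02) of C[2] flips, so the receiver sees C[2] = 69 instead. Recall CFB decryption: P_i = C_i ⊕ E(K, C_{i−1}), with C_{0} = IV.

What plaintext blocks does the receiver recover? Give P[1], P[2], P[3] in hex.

Only C[2] changed, to 69. In CFB, a change in C_i flips the same bit in P_i and garbles P_{i+1}. Decrypting the received ciphertext:
P[1]: E(K, 9E) = 37; 88 ⊕ 37 = BF.
P[2]: E(K, 88) = B2; 69 ⊕ B2 = DB.
P[3]: E(K, 69) = CA; 3C ⊕ CA = F6.
Blocks that differ from the original plaintext: P[2], P[3].

P[1] = BF, P[2] = DB, P[3] = F6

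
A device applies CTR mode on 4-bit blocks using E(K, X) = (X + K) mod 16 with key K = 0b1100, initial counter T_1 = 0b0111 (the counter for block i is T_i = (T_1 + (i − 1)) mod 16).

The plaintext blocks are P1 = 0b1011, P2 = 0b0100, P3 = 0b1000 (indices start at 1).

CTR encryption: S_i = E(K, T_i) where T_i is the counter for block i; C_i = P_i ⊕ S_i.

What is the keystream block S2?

0b0100

C1: T = 0b0111, S = E(K, T) = 0b0011; 0b1011 ⊕ 0b0011 = 0b1000.
C2: T = 0b1000, S = E(K, T) = 0b0100; 0b0100 ⊕ 0b0100 = 0b0000.
So S2 = 0b0100.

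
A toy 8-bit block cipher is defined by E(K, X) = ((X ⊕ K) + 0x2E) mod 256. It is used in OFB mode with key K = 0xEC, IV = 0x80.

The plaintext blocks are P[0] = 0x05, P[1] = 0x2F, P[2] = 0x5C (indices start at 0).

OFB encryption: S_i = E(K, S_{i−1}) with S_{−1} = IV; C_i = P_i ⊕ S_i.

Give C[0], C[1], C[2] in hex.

C[0]: S = E(K, 0x80) = 0x9A; 0x05 ⊕ 0x9A = 0x9F.
C[1]: S = E(K, 0x9A) = 0xA4; 0x2F ⊕ 0xA4 = 0x8B.
C[2]: S = E(K, 0xA4) = 0x76; 0x5C ⊕ 0x76 = 0x2A.

C[0] = 0x9F, C[1] = 0x8B, C[2] = 0x2A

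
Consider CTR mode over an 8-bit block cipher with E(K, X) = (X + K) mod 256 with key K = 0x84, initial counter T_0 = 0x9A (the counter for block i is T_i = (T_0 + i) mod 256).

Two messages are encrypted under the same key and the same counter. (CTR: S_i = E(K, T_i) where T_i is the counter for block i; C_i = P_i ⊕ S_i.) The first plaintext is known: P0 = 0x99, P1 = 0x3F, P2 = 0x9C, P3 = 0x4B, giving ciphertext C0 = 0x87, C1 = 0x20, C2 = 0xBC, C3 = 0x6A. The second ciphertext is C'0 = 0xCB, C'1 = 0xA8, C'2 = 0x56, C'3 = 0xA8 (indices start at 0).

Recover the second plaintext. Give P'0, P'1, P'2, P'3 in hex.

In CTR with a reused counter, both messages share the same keystream S_i, so C_i ⊕ C'_i = P_i ⊕ P'_i and thus P'_i = P_i ⊕ C_i ⊕ C'_i.
P'0: 0x99 ⊕ 0x87 ⊕ 0xCB = 0xD5.
P'1: 0x3F ⊕ 0x20 ⊕ 0xA8 = 0xB7.
P'2: 0x9C ⊕ 0xBC ⊕ 0x56 = 0x76.
P'3: 0x4B ⊕ 0x6A ⊕ 0xA8 = 0x89.

P'0 = 0xD5, P'1 = 0xB7, P'2 = 0x76, P'3 = 0x89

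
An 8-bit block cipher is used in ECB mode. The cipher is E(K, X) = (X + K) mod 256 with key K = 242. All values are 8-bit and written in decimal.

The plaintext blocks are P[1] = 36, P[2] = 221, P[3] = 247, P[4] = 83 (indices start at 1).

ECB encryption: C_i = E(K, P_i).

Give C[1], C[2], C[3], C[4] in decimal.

C[1] = 22, C[2] = 207, C[3] = 233, C[4] = 69

C[1]: E(K, 36) = 22.
C[2]: E(K, 221) = 207.
C[3]: E(K, 247) = 233.
C[4]: E(K, 83) = 69.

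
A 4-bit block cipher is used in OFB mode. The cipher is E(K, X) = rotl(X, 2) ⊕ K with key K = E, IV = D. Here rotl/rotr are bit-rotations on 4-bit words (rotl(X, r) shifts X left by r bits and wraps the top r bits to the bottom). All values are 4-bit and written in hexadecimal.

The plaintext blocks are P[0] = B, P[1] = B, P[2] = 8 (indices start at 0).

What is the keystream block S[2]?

OFB encryption: S_i = E(K, S_{i−1}) with S_{−1} = IV; C_i = P_i ⊕ S_i.
C[0]: S = E(K, D) = 9; B ⊕ 9 = 2.
C[1]: S = E(K, 9) = 8; B ⊕ 8 = 3.
C[2]: S = E(K, 8) = C; 8 ⊕ C = 4.
So S[2] = C.

C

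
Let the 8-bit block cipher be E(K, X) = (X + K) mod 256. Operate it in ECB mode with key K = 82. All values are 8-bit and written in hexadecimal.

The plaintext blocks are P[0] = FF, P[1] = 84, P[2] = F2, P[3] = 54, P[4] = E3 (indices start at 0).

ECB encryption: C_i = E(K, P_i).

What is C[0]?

C[0]: E(K, FF) = 81.

C[0] = 81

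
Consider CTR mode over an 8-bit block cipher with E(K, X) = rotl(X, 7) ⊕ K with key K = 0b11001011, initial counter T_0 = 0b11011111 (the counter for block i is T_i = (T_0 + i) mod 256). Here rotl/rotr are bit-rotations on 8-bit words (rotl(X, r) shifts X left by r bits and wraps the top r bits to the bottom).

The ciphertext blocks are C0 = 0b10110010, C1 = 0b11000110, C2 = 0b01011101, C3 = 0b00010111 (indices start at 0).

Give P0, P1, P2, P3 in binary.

P0 = 0b10010110, P1 = 0b01111101, P2 = 0b01100110, P3 = 0b10101101

CTR decryption: S_i = E(K, T_i) where T_i is the counter for block i; P_i = C_i ⊕ S_i.
P0: T = 0b11011111, S = E(K, T) = 0b00100100; 0b10110010 ⊕ 0b00100100 = 0b10010110.
P1: T = 0b11100000, S = E(K, T) = 0b10111011; 0b11000110 ⊕ 0b10111011 = 0b01111101.
P2: T = 0b11100001, S = E(K, T) = 0b00111011; 0b01011101 ⊕ 0b00111011 = 0b01100110.
P3: T = 0b11100010, S = E(K, T) = 0b10111010; 0b00010111 ⊕ 0b10111010 = 0b10101101.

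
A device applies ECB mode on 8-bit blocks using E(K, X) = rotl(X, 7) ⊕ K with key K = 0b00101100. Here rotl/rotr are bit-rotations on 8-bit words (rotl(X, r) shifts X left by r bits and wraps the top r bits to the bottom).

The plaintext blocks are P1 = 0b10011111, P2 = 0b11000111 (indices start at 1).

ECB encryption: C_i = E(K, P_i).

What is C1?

C1 = 0b11100011

C1: E(K, 0b10011111) = 0b11100011.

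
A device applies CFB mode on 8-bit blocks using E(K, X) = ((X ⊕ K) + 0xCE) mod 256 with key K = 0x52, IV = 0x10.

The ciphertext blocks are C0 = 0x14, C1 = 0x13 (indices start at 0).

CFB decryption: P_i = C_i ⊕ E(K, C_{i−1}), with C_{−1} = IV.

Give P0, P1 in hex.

P0: E(K, 0x10) = 0x10; 0x14 ⊕ 0x10 = 0x04.
P1: E(K, 0x14) = 0x14; 0x13 ⊕ 0x14 = 0x07.

P0 = 0x04, P1 = 0x07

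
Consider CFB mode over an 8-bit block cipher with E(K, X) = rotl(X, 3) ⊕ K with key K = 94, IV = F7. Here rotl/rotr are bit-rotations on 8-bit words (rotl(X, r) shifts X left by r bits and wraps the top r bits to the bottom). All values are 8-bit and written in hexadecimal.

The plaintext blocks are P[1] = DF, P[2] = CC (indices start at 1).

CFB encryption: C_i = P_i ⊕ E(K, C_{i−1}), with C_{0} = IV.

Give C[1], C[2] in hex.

C[1]: E(K, F7) = 2B; DF ⊕ 2B = F4.
C[2]: E(K, F4) = 33; CC ⊕ 33 = FF.

C[1] = F4, C[2] = FF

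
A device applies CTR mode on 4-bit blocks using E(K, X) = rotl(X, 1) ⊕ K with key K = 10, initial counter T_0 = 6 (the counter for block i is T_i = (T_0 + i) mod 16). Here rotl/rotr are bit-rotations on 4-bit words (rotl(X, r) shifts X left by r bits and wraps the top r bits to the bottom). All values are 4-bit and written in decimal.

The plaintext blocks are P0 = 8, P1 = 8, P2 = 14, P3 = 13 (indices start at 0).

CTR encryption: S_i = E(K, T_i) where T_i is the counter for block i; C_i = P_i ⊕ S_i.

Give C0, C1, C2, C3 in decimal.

C0: T = 6, S = E(K, T) = 6; 8 ⊕ 6 = 14.
C1: T = 7, S = E(K, T) = 4; 8 ⊕ 4 = 12.
C2: T = 8, S = E(K, T) = 11; 14 ⊕ 11 = 5.
C3: T = 9, S = E(K, T) = 9; 13 ⊕ 9 = 4.

C0 = 14, C1 = 12, C2 = 5, C3 = 4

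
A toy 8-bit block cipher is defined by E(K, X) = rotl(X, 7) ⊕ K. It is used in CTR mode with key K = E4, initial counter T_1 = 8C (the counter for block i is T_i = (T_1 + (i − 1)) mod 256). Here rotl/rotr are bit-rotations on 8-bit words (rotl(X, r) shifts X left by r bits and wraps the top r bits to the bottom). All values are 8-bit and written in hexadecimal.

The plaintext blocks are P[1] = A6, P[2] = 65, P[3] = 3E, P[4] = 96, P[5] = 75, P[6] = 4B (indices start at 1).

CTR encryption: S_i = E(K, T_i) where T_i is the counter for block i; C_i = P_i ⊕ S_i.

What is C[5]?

C[5] = D9

C[1]: T = 8C, S = E(K, T) = A2; A6 ⊕ A2 = 04.
C[2]: T = 8D, S = E(K, T) = 22; 65 ⊕ 22 = 47.
C[3]: T = 8E, S = E(K, T) = A3; 3E ⊕ A3 = 9D.
C[4]: T = 8F, S = E(K, T) = 23; 96 ⊕ 23 = B5.
C[5]: T = 90, S = E(K, T) = AC; 75 ⊕ AC = D9.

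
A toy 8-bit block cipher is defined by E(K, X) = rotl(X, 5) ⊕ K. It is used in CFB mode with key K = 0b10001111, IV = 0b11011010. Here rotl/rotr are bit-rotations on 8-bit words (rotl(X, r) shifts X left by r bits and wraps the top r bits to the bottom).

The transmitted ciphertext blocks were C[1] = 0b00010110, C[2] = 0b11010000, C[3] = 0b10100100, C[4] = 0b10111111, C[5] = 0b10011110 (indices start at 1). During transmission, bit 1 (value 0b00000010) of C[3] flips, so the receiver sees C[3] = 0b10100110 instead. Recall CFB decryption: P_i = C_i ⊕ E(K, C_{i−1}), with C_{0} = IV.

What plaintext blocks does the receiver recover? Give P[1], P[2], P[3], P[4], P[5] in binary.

Only C[3] changed, to 0b10100110. In CFB, a change in C_i flips the same bit in P_i and garbles P_{i+1}. Decrypting the received ciphertext:
P[1]: E(K, 0b11011010) = 0b11010100; 0b00010110 ⊕ 0b11010100 = 0b11000010.
P[2]: E(K, 0b00010110) = 0b01001101; 0b11010000 ⊕ 0b01001101 = 0b10011101.
P[3]: E(K, 0b11010000) = 0b10010101; 0b10100110 ⊕ 0b10010101 = 0b00110011.
P[4]: E(K, 0b10100110) = 0b01011011; 0b10111111 ⊕ 0b01011011 = 0b11100100.
P[5]: E(K, 0b10111111) = 0b01111000; 0b10011110 ⊕ 0b01111000 = 0b11100110.
Blocks that differ from the original plaintext: P[3], P[4].

P[1] = 0b11000010, P[2] = 0b10011101, P[3] = 0b00110011, P[4] = 0b11100100, P[5] = 0b11100110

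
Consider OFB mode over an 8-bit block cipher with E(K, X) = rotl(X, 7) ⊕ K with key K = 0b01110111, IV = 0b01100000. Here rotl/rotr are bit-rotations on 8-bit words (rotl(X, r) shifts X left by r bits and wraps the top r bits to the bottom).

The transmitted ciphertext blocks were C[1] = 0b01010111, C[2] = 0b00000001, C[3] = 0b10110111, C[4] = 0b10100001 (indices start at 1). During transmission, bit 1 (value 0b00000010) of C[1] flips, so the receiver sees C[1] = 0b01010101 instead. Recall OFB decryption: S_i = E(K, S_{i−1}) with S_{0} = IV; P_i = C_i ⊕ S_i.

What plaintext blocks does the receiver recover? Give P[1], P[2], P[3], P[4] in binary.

P[1] = 0b00010010, P[2] = 0b11010101, P[3] = 0b10101010, P[4] = 0b01011000

Only C[1] changed, to 0b01010101. In OFB, a change in C_i flips the same bit in P_i only; the keystream is unaffected. Decrypting the received ciphertext:
P[1]: S = E(K, 0b01100000) = 0b01000111; 0b01010101 ⊕ 0b01000111 = 0b00010010.
P[2]: S = E(K, 0b01000111) = 0b11010100; 0b00000001 ⊕ 0b11010100 = 0b11010101.
P[3]: S = E(K, 0b11010100) = 0b00011101; 0b10110111 ⊕ 0b00011101 = 0b10101010.
P[4]: S = E(K, 0b00011101) = 0b11111001; 0b10100001 ⊕ 0b11111001 = 0b01011000.
Blocks that differ from the original plaintext: P[1].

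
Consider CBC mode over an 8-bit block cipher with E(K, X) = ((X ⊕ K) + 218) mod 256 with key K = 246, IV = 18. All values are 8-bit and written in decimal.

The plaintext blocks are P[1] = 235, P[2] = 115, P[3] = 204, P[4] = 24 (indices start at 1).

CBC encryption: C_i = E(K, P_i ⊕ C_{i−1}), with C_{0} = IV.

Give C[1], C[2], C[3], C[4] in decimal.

C[1] = 233, C[2] = 70, C[3] = 86, C[4] = 146

C[1]: P[1] ⊕ 18 = 249; E(K, 249) = 233.
C[2]: P[2] ⊕ 233 = 154; E(K, 154) = 70.
C[3]: P[3] ⊕ 70 = 138; E(K, 138) = 86.
C[4]: P[4] ⊕ 86 = 78; E(K, 78) = 146.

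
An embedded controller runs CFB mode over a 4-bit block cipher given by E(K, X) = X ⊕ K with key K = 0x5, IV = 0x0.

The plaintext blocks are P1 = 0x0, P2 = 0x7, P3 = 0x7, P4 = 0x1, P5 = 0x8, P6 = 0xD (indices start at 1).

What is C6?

CFB encryption: C_i = P_i ⊕ E(K, C_{i−1}), with C_{0} = IV.
C1: E(K, 0x0) = 0x5; 0x0 ⊕ 0x5 = 0x5.
C2: E(K, 0x5) = 0x0; 0x7 ⊕ 0x0 = 0x7.
C3: E(K, 0x7) = 0x2; 0x7 ⊕ 0x2 = 0x5.
C4: E(K, 0x5) = 0x0; 0x1 ⊕ 0x0 = 0x1.
C5: E(K, 0x1) = 0x4; 0x8 ⊕ 0x4 = 0xC.
C6: E(K, 0xC) = 0x9; 0xD ⊕ 0x9 = 0x4.

C6 = 0x4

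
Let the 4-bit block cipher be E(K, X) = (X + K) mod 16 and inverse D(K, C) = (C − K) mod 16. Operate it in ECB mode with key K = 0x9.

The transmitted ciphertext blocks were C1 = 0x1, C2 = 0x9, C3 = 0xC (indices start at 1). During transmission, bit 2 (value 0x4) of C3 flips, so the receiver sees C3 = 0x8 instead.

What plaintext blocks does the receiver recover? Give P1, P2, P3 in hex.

P1 = 0x8, P2 = 0x0, P3 = 0xF

ECB decryption: P_i = D(K, C_i).
Only C3 changed, to 0x8. In ECB, a change in C_i affects only P_i. Decrypting the received ciphertext:
P1: D(K, 0x1) = 0x8.
P2: D(K, 0x9) = 0x0.
P3: D(K, 0x8) = 0xF.
Blocks that differ from the original plaintext: P3.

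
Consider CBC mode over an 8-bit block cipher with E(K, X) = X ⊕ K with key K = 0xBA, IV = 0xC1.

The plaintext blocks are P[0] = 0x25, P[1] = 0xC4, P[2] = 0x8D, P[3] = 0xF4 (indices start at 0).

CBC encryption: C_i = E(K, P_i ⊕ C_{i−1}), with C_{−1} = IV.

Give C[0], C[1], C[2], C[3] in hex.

C[0] = 0x5E, C[1] = 0x20, C[2] = 0x17, C[3] = 0x59

C[0]: P[0] ⊕ 0xC1 = 0xE4; E(K, 0xE4) = 0x5E.
C[1]: P[1] ⊕ 0x5E = 0x9A; E(K, 0x9A) = 0x20.
C[2]: P[2] ⊕ 0x20 = 0xAD; E(K, 0xAD) = 0x17.
C[3]: P[3] ⊕ 0x17 = 0xE3; E(K, 0xE3) = 0x59.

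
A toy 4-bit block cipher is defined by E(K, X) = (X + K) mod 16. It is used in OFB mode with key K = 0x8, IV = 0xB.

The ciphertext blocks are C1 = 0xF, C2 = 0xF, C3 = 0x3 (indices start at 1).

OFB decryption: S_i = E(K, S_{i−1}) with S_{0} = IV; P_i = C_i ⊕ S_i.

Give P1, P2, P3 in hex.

P1 = 0xC, P2 = 0x4, P3 = 0x0

P1: S = E(K, 0xB) = 0x3; 0xF ⊕ 0x3 = 0xC.
P2: S = E(K, 0x3) = 0xB; 0xF ⊕ 0xB = 0x4.
P3: S = E(K, 0xB) = 0x3; 0x3 ⊕ 0x3 = 0x0.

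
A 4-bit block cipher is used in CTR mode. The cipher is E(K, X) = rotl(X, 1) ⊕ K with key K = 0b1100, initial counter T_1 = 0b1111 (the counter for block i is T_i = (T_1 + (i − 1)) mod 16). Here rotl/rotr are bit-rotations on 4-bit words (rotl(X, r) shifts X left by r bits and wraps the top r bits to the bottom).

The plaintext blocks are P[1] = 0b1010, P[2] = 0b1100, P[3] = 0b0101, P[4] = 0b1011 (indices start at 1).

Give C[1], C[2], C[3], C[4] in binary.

C[1] = 0b1001, C[2] = 0b0000, C[3] = 0b1011, C[4] = 0b0011

CTR encryption: S_i = E(K, T_i) where T_i is the counter for block i; C_i = P_i ⊕ S_i.
C[1]: T = 0b1111, S = E(K, T) = 0b0011; 0b1010 ⊕ 0b0011 = 0b1001.
C[2]: T = 0b0000, S = E(K, T) = 0b1100; 0b1100 ⊕ 0b1100 = 0b0000.
C[3]: T = 0b0001, S = E(K, T) = 0b1110; 0b0101 ⊕ 0b1110 = 0b1011.
C[4]: T = 0b0010, S = E(K, T) = 0b1000; 0b1011 ⊕ 0b1000 = 0b0011.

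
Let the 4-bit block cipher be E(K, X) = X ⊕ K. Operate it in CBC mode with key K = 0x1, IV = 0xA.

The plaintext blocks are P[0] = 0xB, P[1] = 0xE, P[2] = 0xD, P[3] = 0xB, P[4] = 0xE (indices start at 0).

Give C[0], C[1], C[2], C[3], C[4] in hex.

C[0] = 0x0, C[1] = 0xF, C[2] = 0x3, C[3] = 0x9, C[4] = 0x6

CBC encryption: C_i = E(K, P_i ⊕ C_{i−1}), with C_{−1} = IV.
C[0]: P[0] ⊕ 0xA = 0x1; E(K, 0x1) = 0x0.
C[1]: P[1] ⊕ 0x0 = 0xE; E(K, 0xE) = 0xF.
C[2]: P[2] ⊕ 0xF = 0x2; E(K, 0x2) = 0x3.
C[3]: P[3] ⊕ 0x3 = 0x8; E(K, 0x8) = 0x9.
C[4]: P[4] ⊕ 0x9 = 0x7; E(K, 0x7) = 0x6.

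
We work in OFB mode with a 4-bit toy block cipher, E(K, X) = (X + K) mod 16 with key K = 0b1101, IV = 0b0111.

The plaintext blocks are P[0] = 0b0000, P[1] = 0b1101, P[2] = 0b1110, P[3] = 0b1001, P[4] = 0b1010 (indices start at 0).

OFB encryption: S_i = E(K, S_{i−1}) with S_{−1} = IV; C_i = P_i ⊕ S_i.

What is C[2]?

C[2] = 0b0000

C[0]: S = E(K, 0b0111) = 0b0100; 0b0000 ⊕ 0b0100 = 0b0100.
C[1]: S = E(K, 0b0100) = 0b0001; 0b1101 ⊕ 0b0001 = 0b1100.
C[2]: S = E(K, 0b0001) = 0b1110; 0b1110 ⊕ 0b1110 = 0b0000.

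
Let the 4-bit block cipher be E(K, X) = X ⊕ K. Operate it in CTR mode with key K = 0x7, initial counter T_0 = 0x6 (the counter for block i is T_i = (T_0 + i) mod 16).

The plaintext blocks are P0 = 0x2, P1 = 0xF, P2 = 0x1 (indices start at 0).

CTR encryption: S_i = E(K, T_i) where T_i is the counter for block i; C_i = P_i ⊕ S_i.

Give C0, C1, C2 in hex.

C0 = 0x3, C1 = 0xF, C2 = 0xE

C0: T = 0x6, S = E(K, T) = 0x1; 0x2 ⊕ 0x1 = 0x3.
C1: T = 0x7, S = E(K, T) = 0x0; 0xF ⊕ 0x0 = 0xF.
C2: T = 0x8, S = E(K, T) = 0xF; 0x1 ⊕ 0xF = 0xE.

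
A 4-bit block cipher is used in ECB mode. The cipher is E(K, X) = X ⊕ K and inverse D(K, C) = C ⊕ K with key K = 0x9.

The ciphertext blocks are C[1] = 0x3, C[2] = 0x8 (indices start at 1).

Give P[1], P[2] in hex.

P[1] = 0xA, P[2] = 0x1

ECB decryption: P_i = D(K, C_i).
P[1]: D(K, 0x3) = 0xA.
P[2]: D(K, 0x8) = 0x1.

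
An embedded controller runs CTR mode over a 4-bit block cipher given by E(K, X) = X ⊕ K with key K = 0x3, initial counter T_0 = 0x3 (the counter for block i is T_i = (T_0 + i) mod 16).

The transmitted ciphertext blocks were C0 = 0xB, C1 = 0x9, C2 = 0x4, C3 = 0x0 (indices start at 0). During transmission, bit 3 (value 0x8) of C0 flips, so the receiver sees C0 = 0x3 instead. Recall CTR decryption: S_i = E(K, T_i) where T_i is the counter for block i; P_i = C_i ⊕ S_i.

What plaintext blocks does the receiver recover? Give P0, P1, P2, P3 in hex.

P0 = 0x3, P1 = 0xE, P2 = 0x2, P3 = 0x5

Only C0 changed, to 0x3. In CTR, a change in C_i flips the same bit in P_i only; the keystream is unaffected. Decrypting the received ciphertext:
P0: T = 0x3, S = E(K, T) = 0x0; 0x3 ⊕ 0x0 = 0x3.
P1: T = 0x4, S = E(K, T) = 0x7; 0x9 ⊕ 0x7 = 0xE.
P2: T = 0x5, S = E(K, T) = 0x6; 0x4 ⊕ 0x6 = 0x2.
P3: T = 0x6, S = E(K, T) = 0x5; 0x0 ⊕ 0x5 = 0x5.
Blocks that differ from the original plaintext: P0.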